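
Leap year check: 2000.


Rules: divisible by 4 AND (not by 100 OR by 400)
2000 ÷ 4 = 500 exactly → divisible by 4
2000 ÷ 100 = 20 exactly → divisible by 100
2000 ÷ 400 = 5 exactly → divisible by 400
Divisible by 400 → leap year

Yes


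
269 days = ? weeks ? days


Weeks: 269 ÷ 7 = 38 remainder 3

38 weeks 3 days


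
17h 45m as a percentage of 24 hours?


0.7396 (73.96%)

Total minutes: 17×60 + 45 = 1065
Day = 24×60 = 1440 minutes
Fraction = 1065/1440 ≈ 0.7396
As a percentage: 1065/1440 × 100 ≈ 73.96%


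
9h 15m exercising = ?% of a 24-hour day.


Time: 555 minutes
Day: 1440 minutes
Percentage = (555/1440) × 100 ≈ 38.5%

38.5%


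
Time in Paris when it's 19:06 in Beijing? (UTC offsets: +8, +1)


Time difference = UTC+1 - UTC+8 = -7 hours
New hour = (19 -7) mod 24
= 12 mod 24 = 12
Minutes unchanged → 12:06

12:06


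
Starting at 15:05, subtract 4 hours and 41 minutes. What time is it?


10:24

Start: 905 minutes from midnight
Subtract: 281 minutes
Remaining: 905 - 281 = 624
Hours: 10, Minutes: 24


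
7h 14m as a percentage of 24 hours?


Total minutes: 7×60 + 14 = 434
Day = 24×60 = 1440 minutes
Fraction = 434/1440 ≈ 0.3014
As a percentage: 434/1440 × 100 ≈ 30.14%

0.3014 (30.14%)


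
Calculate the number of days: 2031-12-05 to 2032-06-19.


From December 5, 2031 to June 19, 2032
Rest of December 2031: 31 - 5 = 26
Full months: January 31, February 2032 29, March 31, April 30, May 31
Days into June 2032: 19
Total = 26 + 31 + 29 + 31 + 30 + 31 + 19 = 197 days

197 days


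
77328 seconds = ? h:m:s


21h 28m 48s

Hours: 77328 ÷ 3600 = 21 remainder 1728
Minutes: 1728 ÷ 60 = 28 remainder 48
Seconds: 48


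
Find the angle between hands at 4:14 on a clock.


43.0°

Hour hand = 4×30 + 14×0.5 = 127.0°
Minute hand = 14×6 = 84°
Difference = |127.0 - 84| = 43.0°


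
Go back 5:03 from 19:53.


14:50

Start: 1193 minutes from midnight
Subtract: 303 minutes
Remaining: 1193 - 303 = 890
Hours: 14, Minutes: 50


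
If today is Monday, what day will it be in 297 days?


Start: Monday (index 0)
(0 + 297) mod 7
= 297 mod 7
= 3
Index 3 → Thursday

Thursday


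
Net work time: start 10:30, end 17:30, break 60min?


Total time = (17×60+30) - (10×60+30)
= 1050 - 630 = 420 min
Minus break: 420 - 60 = 360 min
= 6h 0m

6h 0m (360 minutes)


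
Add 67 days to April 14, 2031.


Start: April 14, 2031
Add 67 days
April 14 → May 1: 30 - 14 + 1 = 17 days (67 - 17 = 50 left)
May 1 → June 1: 31 - 1 + 1 = 31 days (50 - 31 = 19 left)
June 1 + 19 = June 20, 2031

June 20, 2031


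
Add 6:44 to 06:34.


Start: 394 minutes from midnight
Add: 404 minutes
Total: 798 minutes
Hours: 798 ÷ 60 = 13 remainder 18

13:18


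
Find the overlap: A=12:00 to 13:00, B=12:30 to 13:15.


Meeting A: 720-780 (in minutes from midnight)
Meeting B: 750-795
Overlap start = max(720, 750) = 750
Overlap end = min(780, 795) = 780
Overlap = max(0, 780 - 750) = 30 min

30 minutes


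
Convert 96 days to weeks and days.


Weeks: 96 ÷ 7 = 13 remainder 5

13 weeks 5 days


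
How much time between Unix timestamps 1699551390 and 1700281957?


730567 seconds (202.9 hours / 8.46 days)

Difference = 1700281957 - 1699551390 = 730567 seconds
In hours: 730567 / 3600 ≈ 202.9
In days: 730567 / 86400 ≈ 8.46


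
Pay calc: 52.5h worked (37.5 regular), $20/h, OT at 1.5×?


$1200.00

Regular: 37.5h × $20 = $750.00
Overtime: 52.5 - 37.5 = 15.0h
OT pay: 15.0h × $20 × 1.5 = $450.00
Total = $750.00 + $450.00 = $1200.00


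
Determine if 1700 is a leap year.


Rules: divisible by 4 AND (not by 100 OR by 400)
1700 ÷ 4 = 425 exactly → divisible by 4
1700 ÷ 100 = 17 exactly → divisible by 100
1700 ÷ 400 = 4 remainder 100 → not divisible by 400
Divisible by 100 but not by 400 → not a leap year

No


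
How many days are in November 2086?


30 days

Month: November (month 11)
November has 30 days


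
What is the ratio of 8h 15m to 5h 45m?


Duration 1: 495 minutes
Duration 2: 345 minutes
Ratio = 495:345
GCD = 15
Simplified = 33:23
As a decimal: 33/23 ≈ 1.43

33:23 (1.43)


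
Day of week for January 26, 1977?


Wednesday

Zeller's congruence:
q=26, m=13, k=76, j=19
h = (26 + ⌊13×14/5⌋ + 76 + ⌊76/4⌋ + ⌊19/4⌋ - 2×19) mod 7
= (26 + 36 + 76 + 19 + 4 - 38) mod 7
= 123 mod 7 = 4
h=4 → Wednesday


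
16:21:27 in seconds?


58887 seconds

Hours: 16 × 3600 = 57600
Minutes: 21 × 60 = 1260
Seconds: 27
Total = 57600 + 1260 + 27 = 58887


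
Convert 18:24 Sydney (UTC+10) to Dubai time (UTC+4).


12:24

Time difference = UTC+4 - UTC+10 = -6 hours
New hour = (18 -6) mod 24
= 12 mod 24 = 12
Minutes unchanged → 12:24


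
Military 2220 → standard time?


10:20 PM

Hour: 22
22 - 12 = 10 → PM


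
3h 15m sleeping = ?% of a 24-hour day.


Time: 195 minutes
Day: 1440 minutes
Percentage = (195/1440) × 100 ≈ 13.5%

13.5%


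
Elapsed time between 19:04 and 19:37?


0h 33m

End time in minutes: 19×60 + 37 = 1177
Start time in minutes: 19×60 + 4 = 1144
Difference = 1177 - 1144 = 33 minutes
= 0 hours 33 minutes


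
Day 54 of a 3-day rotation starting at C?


Shifts: A, B, C
Start: C (index 2)
Day 54: (2 + 54 - 1) mod 3
= 55 mod 3
= 1
Index 1 → shift B

Shift B


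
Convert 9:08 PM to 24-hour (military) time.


21:08

Input: 9:08 PM
PM: 9 + 12 = 21


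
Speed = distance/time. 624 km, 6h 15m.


99.8 km/h

Distance: 624 km
Time: 6h 15m = 375 min = 375/60 = 25/4 hours
Speed = 624 ÷ (25/4) = 624 × 4 / 25 = 2496/25 ≈ 99.8 km/h


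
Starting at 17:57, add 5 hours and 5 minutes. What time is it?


Start: 1077 minutes from midnight
Add: 305 minutes
Total: 1382 minutes
Hours: 1382 ÷ 60 = 23 remainder 2

23:02


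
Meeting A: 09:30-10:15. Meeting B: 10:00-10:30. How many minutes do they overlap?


15 minutes

Meeting A: 570-615 (in minutes from midnight)
Meeting B: 600-630
Overlap start = max(570, 600) = 600
Overlap end = min(615, 630) = 615
Overlap = max(0, 615 - 600) = 15 min


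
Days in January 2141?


Month: January (month 1)
January has 31 days

31 days


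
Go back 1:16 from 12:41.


Start: 761 minutes from midnight
Subtract: 76 minutes
Remaining: 761 - 76 = 685
Hours: 11, Minutes: 25

11:25


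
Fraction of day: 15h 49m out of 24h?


Total minutes: 15×60 + 49 = 949
Day = 24×60 = 1440 minutes
Fraction = 949/1440 ≈ 0.6590
As a percentage: 949/1440 × 100 ≈ 65.90%

0.6590 (65.90%)


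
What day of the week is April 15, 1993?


Thursday

Zeller's congruence:
q=15, m=4, k=93, j=19
h = (15 + ⌊13×5/5⌋ + 93 + ⌊93/4⌋ + ⌊19/4⌋ - 2×19) mod 7
= (15 + 13 + 93 + 23 + 4 - 38) mod 7
= 110 mod 7 = 5
h=5 → Thursday


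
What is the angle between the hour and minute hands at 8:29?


Hour hand = 8×30 + 29×0.5 = 254.5°
Minute hand = 29×6 = 174°
Difference = |254.5 - 174| = 80.5°

80.5°


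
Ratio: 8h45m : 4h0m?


35:16 (2.19)

Duration 1: 525 minutes
Duration 2: 240 minutes
Ratio = 525:240
GCD = 15
Simplified = 35:16
As a decimal: 35/16 ≈ 2.19


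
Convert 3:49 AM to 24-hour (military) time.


Input: 3:49 AM
AM hour stays: 3

03:49


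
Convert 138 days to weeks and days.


Weeks: 138 ÷ 7 = 19 remainder 5

19 weeks 5 days


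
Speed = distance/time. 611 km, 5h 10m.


118.3 km/h

Distance: 611 km
Time: 5h 10m = 310 min = 310/60 = 31/6 hours
Speed = 611 ÷ (31/6) = 611 × 6 / 31 = 3666/31 ≈ 118.3 km/h


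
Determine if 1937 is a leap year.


No

Rules: divisible by 4 AND (not by 100 OR by 400)
1937 ÷ 4 = 484 remainder 1 → not divisible by 4
Not divisible by 4 → not a leap year


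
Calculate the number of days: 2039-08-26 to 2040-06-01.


280 days

From August 26, 2039 to June 1, 2040
Rest of August 2039: 31 - 26 = 5
Full months: September 30, October 31, November 30, December 31, January 31, February 2040 29, March 31, April 30, May 31
Days into June 2040: 1
Total = 5 + 30 + 31 + 30 + 31 + 31 + 29 + 31 + 30 + 31 + 1 = 280 days


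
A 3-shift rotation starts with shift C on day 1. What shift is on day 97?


Shift C

Shifts: A, B, C
Start: C (index 2)
Day 97: (2 + 97 - 1) mod 3
= 98 mod 3
= 2
Index 2 → shift C


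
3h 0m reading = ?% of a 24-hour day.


Time: 180 minutes
Day: 1440 minutes
Percentage = (180/1440) × 100 = 12.5%

12.5%


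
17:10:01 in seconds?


Hours: 17 × 3600 = 61200
Minutes: 10 × 60 = 600
Seconds: 1
Total = 61200 + 600 + 1 = 61801

61801 seconds


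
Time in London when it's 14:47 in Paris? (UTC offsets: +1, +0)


Time difference = UTC+0 - UTC+1 = -1 hours
New hour = (14 -1) mod 24
= 13 mod 24 = 13
Minutes unchanged → 13:47

13:47


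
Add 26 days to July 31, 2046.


August 26, 2046

Start: July 31, 2046
Add 26 days
July 31 → August 1: 31 - 31 + 1 = 1 days (26 - 1 = 25 left)
August 1 + 25 = August 26, 2046


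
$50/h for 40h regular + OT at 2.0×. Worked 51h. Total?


Regular: 40h × $50 = $2000.00
Overtime: 51 - 40 = 11h
OT pay: 11h × $50 × 2.0 = $1100.00
Total = $2000.00 + $1100.00 = $3100.00

$3100.00


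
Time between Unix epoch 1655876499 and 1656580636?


Difference = 1656580636 - 1655876499 = 704137 seconds
In hours: 704137 / 3600 ≈ 195.6
In days: 704137 / 86400 ≈ 8.15

704137 seconds (195.6 hours / 8.15 days)


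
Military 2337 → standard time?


Hour: 23
23 - 12 = 11 → PM

11:37 PM


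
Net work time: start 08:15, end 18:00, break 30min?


9h 15m (555 minutes)

Total time = (18×60+0) - (8×60+15)
= 1080 - 495 = 585 min
Minus break: 585 - 30 = 555 min
= 9h 15m


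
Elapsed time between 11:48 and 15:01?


End time in minutes: 15×60 + 1 = 901
Start time in minutes: 11×60 + 48 = 708
Difference = 901 - 708 = 193 minutes
= 3 hours 13 minutes

3h 13m


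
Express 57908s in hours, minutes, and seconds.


Hours: 57908 ÷ 3600 = 16 remainder 308
Minutes: 308 ÷ 60 = 5 remainder 8
Seconds: 8

16h 5m 8s


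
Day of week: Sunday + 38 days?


Wednesday

Start: Sunday (index 6)
(6 + 38) mod 7
= 44 mod 7
= 2
Index 2 → Wednesday


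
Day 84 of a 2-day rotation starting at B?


Shift A

Shifts: A, B
Start: B (index 1)
Day 84: (1 + 84 - 1) mod 2
= 84 mod 2
= 0
Index 0 → shift A


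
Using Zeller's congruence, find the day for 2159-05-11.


Zeller's congruence:
q=11, m=5, k=59, j=21
h = (11 + ⌊13×6/5⌋ + 59 + ⌊59/4⌋ + ⌊21/4⌋ - 2×21) mod 7
= (11 + 15 + 59 + 14 + 5 - 42) mod 7
= 62 mod 7 = 6
h=6 → Friday

Friday


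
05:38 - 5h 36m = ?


Start: 338 minutes from midnight
Subtract: 336 minutes
Remaining: 338 - 336 = 2
Hours: 0, Minutes: 2

00:02


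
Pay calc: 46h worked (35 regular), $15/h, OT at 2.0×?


Regular: 35h × $15 = $525.00
Overtime: 46 - 35 = 11h
OT pay: 11h × $15 × 2.0 = $330.00
Total = $525.00 + $330.00 = $855.00

$855.00


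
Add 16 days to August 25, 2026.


Start: August 25, 2026
Add 16 days
August 25 → September 1: 31 - 25 + 1 = 7 days (16 - 7 = 9 left)
September 1 + 9 = September 10, 2026

September 10, 2026


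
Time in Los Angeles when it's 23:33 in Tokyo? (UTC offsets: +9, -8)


Time difference = UTC-8 - UTC+9 = -17 hours
New hour = (23 -17) mod 24
= 6 mod 24 = 6
Minutes unchanged → 06:33

06:33


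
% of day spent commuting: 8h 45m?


36.5%

Time: 525 minutes
Day: 1440 minutes
Percentage = (525/1440) × 100 ≈ 36.5%


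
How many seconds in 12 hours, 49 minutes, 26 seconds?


Hours: 12 × 3600 = 43200
Minutes: 49 × 60 = 2940
Seconds: 26
Total = 43200 + 2940 + 26 = 46166

46166 seconds


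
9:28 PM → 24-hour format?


21:28

Input: 9:28 PM
PM: 9 + 12 = 21


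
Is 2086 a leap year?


Rules: divisible by 4 AND (not by 100 OR by 400)
2086 ÷ 4 = 521 remainder 2 → not divisible by 4
Not divisible by 4 → not a leap year

No


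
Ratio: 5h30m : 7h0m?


11:14 (0.79)

Duration 1: 330 minutes
Duration 2: 420 minutes
Ratio = 330:420
GCD = 30
Simplified = 11:14
As a decimal: 11/14 ≈ 0.79


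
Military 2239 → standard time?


10:39 PM

Hour: 22
22 - 12 = 10 → PM


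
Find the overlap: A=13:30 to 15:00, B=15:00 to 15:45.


0 minutes

Meeting A: 810-900 (in minutes from midnight)
Meeting B: 900-945
Overlap start = max(810, 900) = 900
Overlap end = min(900, 945) = 900
Overlap = max(0, 900 - 900) = 0 min


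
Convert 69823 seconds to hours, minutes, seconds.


Hours: 69823 ÷ 3600 = 19 remainder 1423
Minutes: 1423 ÷ 60 = 23 remainder 43
Seconds: 43

19h 23m 43s


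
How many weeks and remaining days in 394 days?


56 weeks 2 days

Weeks: 394 ÷ 7 = 56 remainder 2


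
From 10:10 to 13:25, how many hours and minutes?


End time in minutes: 13×60 + 25 = 805
Start time in minutes: 10×60 + 10 = 610
Difference = 805 - 610 = 195 minutes
= 3 hours 15 minutes

3h 15m


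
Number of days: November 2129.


30 days

Month: November (month 11)
November has 30 days


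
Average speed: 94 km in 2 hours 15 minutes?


41.8 km/h

Distance: 94 km
Time: 2h 15m = 135 min = 135/60 = 9/4 hours
Speed = 94 ÷ (9/4) = 94 × 4 / 9 = 376/9 ≈ 41.8 km/h


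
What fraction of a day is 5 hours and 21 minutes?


Total minutes: 5×60 + 21 = 321
Day = 24×60 = 1440 minutes
Fraction = 321/1440 ≈ 0.2229
As a percentage: 321/1440 × 100 ≈ 22.29%

0.2229 (22.29%)


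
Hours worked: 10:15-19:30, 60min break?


8h 15m (495 minutes)

Total time = (19×60+30) - (10×60+15)
= 1170 - 615 = 555 min
Minus break: 555 - 60 = 495 min
= 8h 15m


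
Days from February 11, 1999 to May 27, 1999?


From February 11, 1999 to May 27, 1999
Rest of February 1999: 28 - 11 = 17
Full months: March 31, April 30
Days into May 1999: 27
Total = 17 + 31 + 30 + 27 = 105 days

105 days


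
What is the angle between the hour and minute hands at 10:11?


120.5°

Hour hand = 10×30 + 11×0.5 = 305.5°
Minute hand = 11×6 = 66°
Difference = |305.5 - 66| = 239.5°
Since > 180°: 360 - 239.5 = 120.5°


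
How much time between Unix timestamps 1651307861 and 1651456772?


Difference = 1651456772 - 1651307861 = 148911 seconds
In hours: 148911 / 3600 ≈ 41.4
In days: 148911 / 86400 ≈ 1.72

148911 seconds (41.4 hours / 1.72 days)


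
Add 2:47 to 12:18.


Start: 738 minutes from midnight
Add: 167 minutes
Total: 905 minutes
Hours: 905 ÷ 60 = 15 remainder 5

15:05


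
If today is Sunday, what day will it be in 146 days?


Saturday

Start: Sunday (index 6)
(6 + 146) mod 7
= 152 mod 7
= 5
Index 5 → Saturday


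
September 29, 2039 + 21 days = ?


Start: September 29, 2039
Add 21 days
September 29 → October 1: 30 - 29 + 1 = 2 days (21 - 2 = 19 left)
October 1 + 19 = October 20, 2039

October 20, 2039


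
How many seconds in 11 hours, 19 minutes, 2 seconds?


40742 seconds

Hours: 11 × 3600 = 39600
Minutes: 19 × 60 = 1140
Seconds: 2
Total = 39600 + 1140 + 2 = 40742


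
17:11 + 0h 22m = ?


Start: 1031 minutes from midnight
Add: 22 minutes
Total: 1053 minutes
Hours: 1053 ÷ 60 = 17 remainder 33

17:33


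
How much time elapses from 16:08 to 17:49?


End time in minutes: 17×60 + 49 = 1069
Start time in minutes: 16×60 + 8 = 968
Difference = 1069 - 968 = 101 minutes
= 1 hours 41 minutes

1h 41m


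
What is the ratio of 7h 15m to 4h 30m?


Duration 1: 435 minutes
Duration 2: 270 minutes
Ratio = 435:270
GCD = 15
Simplified = 29:18
As a decimal: 29/18 ≈ 1.61

29:18 (1.61)


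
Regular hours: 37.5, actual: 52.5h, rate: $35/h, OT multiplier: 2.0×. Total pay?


Regular: 37.5h × $35 = $1312.50
Overtime: 52.5 - 37.5 = 15.0h
OT pay: 15.0h × $35 × 2.0 = $1050.00
Total = $1312.50 + $1050.00 = $2362.50

$2362.50


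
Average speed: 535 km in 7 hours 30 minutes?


71.3 km/h

Distance: 535 km
Time: 7h 30m = 450 min = 450/60 = 15/2 hours
Speed = 535 ÷ (15/2) = 535 × 2 / 15 = 1070/15 ≈ 71.3 km/h


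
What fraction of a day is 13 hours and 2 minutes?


Total minutes: 13×60 + 2 = 782
Day = 24×60 = 1440 minutes
Fraction = 782/1440 ≈ 0.5431
As a percentage: 782/1440 × 100 ≈ 54.31%

0.5431 (54.31%)


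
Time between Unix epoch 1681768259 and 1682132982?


Difference = 1682132982 - 1681768259 = 364723 seconds
In hours: 364723 / 3600 ≈ 101.3
In days: 364723 / 86400 ≈ 4.22

364723 seconds (101.3 hours / 4.22 days)


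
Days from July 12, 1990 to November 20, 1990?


From July 12, 1990 to November 20, 1990
Rest of July 1990: 31 - 12 = 19
Full months: August 31, September 30, October 31
Days into November 1990: 20
Total = 19 + 31 + 30 + 31 + 20 = 131 days

131 days


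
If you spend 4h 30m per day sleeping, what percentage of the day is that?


Time: 270 minutes
Day: 1440 minutes
Percentage = (270/1440) × 100 ≈ 18.8%

18.8%


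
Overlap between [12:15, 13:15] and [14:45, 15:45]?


Meeting A: 735-795 (in minutes from midnight)
Meeting B: 885-945
Overlap start = max(735, 885) = 885
Overlap end = min(795, 945) = 795
Overlap = max(0, 795 - 885) = 0 min

0 minutes


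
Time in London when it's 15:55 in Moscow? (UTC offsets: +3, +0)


Time difference = UTC+0 - UTC+3 = -3 hours
New hour = (15 -3) mod 24
= 12 mod 24 = 12
Minutes unchanged → 12:55

12:55


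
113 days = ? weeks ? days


16 weeks 1 days

Weeks: 113 ÷ 7 = 16 remainder 1


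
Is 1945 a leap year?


No

Rules: divisible by 4 AND (not by 100 OR by 400)
1945 ÷ 4 = 486 remainder 1 → not divisible by 4
Not divisible by 4 → not a leap year


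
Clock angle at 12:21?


Hour hand (12 ≡ 0 on the dial): 0×30 + 21×0.5 = 10.5°
Minute hand = 21×6 = 126°
Difference = |10.5 - 126| = 115.5°

115.5°


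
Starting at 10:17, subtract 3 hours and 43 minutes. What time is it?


06:34

Start: 617 minutes from midnight
Subtract: 223 minutes
Remaining: 617 - 223 = 394
Hours: 6, Minutes: 34


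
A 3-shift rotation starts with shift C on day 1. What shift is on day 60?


Shift B

Shifts: A, B, C
Start: C (index 2)
Day 60: (2 + 60 - 1) mod 3
= 61 mod 3
= 1
Index 1 → shift B


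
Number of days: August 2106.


Month: August (month 8)
August has 31 days

31 days


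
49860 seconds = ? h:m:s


Hours: 49860 ÷ 3600 = 13 remainder 3060
Minutes: 3060 ÷ 60 = 51 remainder 0
Seconds: 0

13h 51m 0s


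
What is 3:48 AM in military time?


Input: 3:48 AM
AM hour stays: 3

03:48


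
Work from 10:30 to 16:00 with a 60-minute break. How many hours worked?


4h 30m (270 minutes)

Total time = (16×60+0) - (10×60+30)
= 960 - 630 = 330 min
Minus break: 330 - 60 = 270 min
= 4h 30m


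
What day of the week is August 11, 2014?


Monday

Zeller's congruence:
q=11, m=8, k=14, j=20
h = (11 + ⌊13×9/5⌋ + 14 + ⌊14/4⌋ + ⌊20/4⌋ - 2×20) mod 7
= (11 + 23 + 14 + 3 + 5 - 40) mod 7
= 16 mod 7 = 2
h=2 → Monday


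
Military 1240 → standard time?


Hour: 12
12 → 12 PM (noon)

12:40 PM


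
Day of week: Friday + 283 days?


Start: Friday (index 4)
(4 + 283) mod 7
= 287 mod 7
= 0
Index 0 → Monday

Monday


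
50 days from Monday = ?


Tuesday

Start: Monday (index 0)
(0 + 50) mod 7
= 50 mod 7
= 1
Index 1 → Tuesday


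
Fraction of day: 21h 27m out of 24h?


Total minutes: 21×60 + 27 = 1287
Day = 24×60 = 1440 minutes
Fraction = 1287/1440 ≈ 0.8938
As a percentage: 1287/1440 × 100 ≈ 89.38%

0.8938 (89.38%)


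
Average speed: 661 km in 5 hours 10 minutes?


127.9 km/h

Distance: 661 km
Time: 5h 10m = 310 min = 310/60 = 31/6 hours
Speed = 661 ÷ (31/6) = 661 × 6 / 31 = 3966/31 ≈ 127.9 km/h


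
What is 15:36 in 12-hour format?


Hour: 15
15 - 12 = 3 → PM

3:36 PM


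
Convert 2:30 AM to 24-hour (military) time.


02:30

Input: 2:30 AM
AM hour stays: 2


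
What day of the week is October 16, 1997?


Thursday

Zeller's congruence:
q=16, m=10, k=97, j=19
h = (16 + ⌊13×11/5⌋ + 97 + ⌊97/4⌋ + ⌊19/4⌋ - 2×19) mod 7
= (16 + 28 + 97 + 24 + 4 - 38) mod 7
= 131 mod 7 = 5
h=5 → Thursday


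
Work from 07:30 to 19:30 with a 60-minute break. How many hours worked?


Total time = (19×60+30) - (7×60+30)
= 1170 - 450 = 720 min
Minus break: 720 - 60 = 660 min
= 11h 0m

11h 0m (660 minutes)


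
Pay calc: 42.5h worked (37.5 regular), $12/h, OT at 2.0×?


Regular: 37.5h × $12 = $450.00
Overtime: 42.5 - 37.5 = 5.0h
OT pay: 5.0h × $12 × 2.0 = $120.00
Total = $450.00 + $120.00 = $570.00

$570.00


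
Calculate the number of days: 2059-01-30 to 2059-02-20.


21 days

From January 30, 2059 to February 20, 2059
Rest of January 2059: 31 - 30 = 1
Days into February 2059: 20
Total = 1 + 20 = 21 days


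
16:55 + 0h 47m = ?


17:42

Start: 1015 minutes from midnight
Add: 47 minutes
Total: 1062 minutes
Hours: 1062 ÷ 60 = 17 remainder 42


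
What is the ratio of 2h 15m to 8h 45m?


9:35 (0.26)

Duration 1: 135 minutes
Duration 2: 525 minutes
Ratio = 135:525
GCD = 15
Simplified = 9:35
As a decimal: 9/35 ≈ 0.26


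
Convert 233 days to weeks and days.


Weeks: 233 ÷ 7 = 33 remainder 2

33 weeks 2 days


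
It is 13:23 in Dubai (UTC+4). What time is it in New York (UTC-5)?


04:23

Time difference = UTC-5 - UTC+4 = -9 hours
New hour = (13 -9) mod 24
= 4 mod 24 = 4
Minutes unchanged → 04:23


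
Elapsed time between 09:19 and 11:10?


End time in minutes: 11×60 + 10 = 670
Start time in minutes: 9×60 + 19 = 559
Difference = 670 - 559 = 111 minutes
= 1 hours 51 minutes

1h 51m


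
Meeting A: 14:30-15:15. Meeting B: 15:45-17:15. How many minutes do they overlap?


0 minutes

Meeting A: 870-915 (in minutes from midnight)
Meeting B: 945-1035
Overlap start = max(870, 945) = 945
Overlap end = min(915, 1035) = 915
Overlap = max(0, 915 - 945) = 0 min


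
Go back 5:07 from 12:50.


Start: 770 minutes from midnight
Subtract: 307 minutes
Remaining: 770 - 307 = 463
Hours: 7, Minutes: 43

07:43


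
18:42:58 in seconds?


Hours: 18 × 3600 = 64800
Minutes: 42 × 60 = 2520
Seconds: 58
Total = 64800 + 2520 + 58 = 67378

67378 seconds


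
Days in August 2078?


Month: August (month 8)
August has 31 days

31 days


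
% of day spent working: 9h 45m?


40.6%

Time: 585 minutes
Day: 1440 minutes
Percentage = (585/1440) × 100 ≈ 40.6%


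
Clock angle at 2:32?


116.0°

Hour hand = 2×30 + 32×0.5 = 76.0°
Minute hand = 32×6 = 192°
Difference = |76.0 - 192| = 116.0°


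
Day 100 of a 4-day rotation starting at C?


Shifts: A, B, C, D
Start: C (index 2)
Day 100: (2 + 100 - 1) mod 4
= 101 mod 4
= 1
Index 1 → shift B

Shift B


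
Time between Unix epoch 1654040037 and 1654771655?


731618 seconds (203.2 hours / 8.47 days)

Difference = 1654771655 - 1654040037 = 731618 seconds
In hours: 731618 / 3600 ≈ 203.2
In days: 731618 / 86400 ≈ 8.47


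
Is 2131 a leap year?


No

Rules: divisible by 4 AND (not by 100 OR by 400)
2131 ÷ 4 = 532 remainder 3 → not divisible by 4
Not divisible by 4 → not a leap year


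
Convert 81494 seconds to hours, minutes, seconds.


Hours: 81494 ÷ 3600 = 22 remainder 2294
Minutes: 2294 ÷ 60 = 38 remainder 14
Seconds: 14

22h 38m 14s


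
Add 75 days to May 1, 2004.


July 15, 2004

Start: May 1, 2004
Add 75 days
May 1 → June 1: 31 - 1 + 1 = 31 days (75 - 31 = 44 left)
June 1 → July 1: 30 - 1 + 1 = 30 days (44 - 30 = 14 left)
July 1 + 14 = July 15, 2004


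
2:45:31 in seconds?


9931 seconds

Hours: 2 × 3600 = 7200
Minutes: 45 × 60 = 2700
Seconds: 31
Total = 7200 + 2700 + 31 = 9931


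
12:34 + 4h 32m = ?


17:06

Start: 754 minutes from midnight
Add: 272 minutes
Total: 1026 minutes
Hours: 1026 ÷ 60 = 17 remainder 6


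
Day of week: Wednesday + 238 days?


Start: Wednesday (index 2)
(2 + 238) mod 7
= 240 mod 7
= 2
Index 2 → Wednesday

Wednesday


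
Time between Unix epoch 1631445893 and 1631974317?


528424 seconds (146.8 hours / 6.12 days)

Difference = 1631974317 - 1631445893 = 528424 seconds
In hours: 528424 / 3600 ≈ 146.8
In days: 528424 / 86400 ≈ 6.12


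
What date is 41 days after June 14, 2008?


July 25, 2008

Start: June 14, 2008
Add 41 days
June 14 → July 1: 30 - 14 + 1 = 17 days (41 - 17 = 24 left)
July 1 + 24 = July 25, 2008


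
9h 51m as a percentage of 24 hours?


Total minutes: 9×60 + 51 = 591
Day = 24×60 = 1440 minutes
Fraction = 591/1440 ≈ 0.4104
As a percentage: 591/1440 × 100 ≈ 41.04%

0.4104 (41.04%)


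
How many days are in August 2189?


31 days

Month: August (month 8)
August has 31 days


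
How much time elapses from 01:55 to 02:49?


End time in minutes: 2×60 + 49 = 169
Start time in minutes: 1×60 + 55 = 115
Difference = 169 - 115 = 54 minutes
= 0 hours 54 minutes

0h 54m


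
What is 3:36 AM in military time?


Input: 3:36 AM
AM hour stays: 3

03:36


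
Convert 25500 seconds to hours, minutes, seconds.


Hours: 25500 ÷ 3600 = 7 remainder 300
Minutes: 300 ÷ 60 = 5 remainder 0
Seconds: 0

7h 5m 0s


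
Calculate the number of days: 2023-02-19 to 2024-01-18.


From February 19, 2023 to January 18, 2024
Rest of February 2023: 28 - 19 = 9
Full months: March 31, April 30, May 31, June 30, July 31, August 31, September 30, October 31, November 30, December 31
Days into January 2024: 18
Total = 9 + 31 + 30 + 31 + 30 + 31 + 31 + 30 + 31 + 30 + 31 + 18 = 333 days

333 days


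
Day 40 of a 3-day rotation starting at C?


Shifts: A, B, C
Start: C (index 2)
Day 40: (2 + 40 - 1) mod 3
= 41 mod 3
= 2
Index 2 → shift C

Shift C


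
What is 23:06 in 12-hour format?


11:06 PM

Hour: 23
23 - 12 = 11 → PM


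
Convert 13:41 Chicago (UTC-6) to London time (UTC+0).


Time difference = UTC+0 - UTC-6 = +6 hours
New hour = (13 + 6) mod 24
= 19 mod 24 = 19
Minutes unchanged → 19:41

19:41


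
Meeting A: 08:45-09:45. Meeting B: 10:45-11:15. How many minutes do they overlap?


Meeting A: 525-585 (in minutes from midnight)
Meeting B: 645-675
Overlap start = max(525, 645) = 645
Overlap end = min(585, 675) = 585
Overlap = max(0, 585 - 645) = 0 min

0 minutes


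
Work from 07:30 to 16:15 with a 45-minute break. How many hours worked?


Total time = (16×60+15) - (7×60+30)
= 975 - 450 = 525 min
Minus break: 525 - 45 = 480 min
= 8h 0m

8h 0m (480 minutes)


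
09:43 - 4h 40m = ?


05:03

Start: 583 minutes from midnight
Subtract: 280 minutes
Remaining: 583 - 280 = 303
Hours: 5, Minutes: 3


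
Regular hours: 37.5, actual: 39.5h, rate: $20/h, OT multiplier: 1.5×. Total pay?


Regular: 37.5h × $20 = $750.00
Overtime: 39.5 - 37.5 = 2.0h
OT pay: 2.0h × $20 × 1.5 = $60.00
Total = $750.00 + $60.00 = $810.00

$810.00


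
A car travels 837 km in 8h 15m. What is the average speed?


101.5 km/h

Distance: 837 km
Time: 8h 15m = 495 min = 495/60 = 33/4 hours
Speed = 837 ÷ (33/4) = 837 × 4 / 33 = 3348/33 ≈ 101.5 km/h


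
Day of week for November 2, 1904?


Wednesday

Zeller's congruence:
q=2, m=11, k=4, j=19
h = (2 + ⌊13×12/5⌋ + 4 + ⌊4/4⌋ + ⌊19/4⌋ - 2×19) mod 7
= (2 + 31 + 4 + 1 + 4 - 38) mod 7
= 4 mod 7 = 4
h=4 → Wednesday


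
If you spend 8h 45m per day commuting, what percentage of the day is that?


36.5%

Time: 525 minutes
Day: 1440 minutes
Percentage = (525/1440) × 100 ≈ 36.5%


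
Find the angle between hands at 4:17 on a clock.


26.5°

Hour hand = 4×30 + 17×0.5 = 128.5°
Minute hand = 17×6 = 102°
Difference = |128.5 - 102| = 26.5°


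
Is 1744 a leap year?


Rules: divisible by 4 AND (not by 100 OR by 400)
1744 ÷ 4 = 436 exactly → divisible by 4
1744 ÷ 100 = 17 remainder 44 → not divisible by 100
Divisible by 4 but not by 100 → leap year

Yes


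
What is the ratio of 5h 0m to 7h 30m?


Duration 1: 300 minutes
Duration 2: 450 minutes
Ratio = 300:450
GCD = 150
Simplified = 2:3
As a decimal: 2/3 ≈ 0.67

2:3 (0.67)


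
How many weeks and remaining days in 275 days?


Weeks: 275 ÷ 7 = 39 remainder 2

39 weeks 2 days


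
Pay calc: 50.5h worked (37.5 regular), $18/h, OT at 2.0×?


$1143.00

Regular: 37.5h × $18 = $675.00
Overtime: 50.5 - 37.5 = 13.0h
OT pay: 13.0h × $18 × 2.0 = $468.00
Total = $675.00 + $468.00 = $1143.00


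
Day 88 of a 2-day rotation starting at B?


Shift A

Shifts: A, B
Start: B (index 1)
Day 88: (1 + 88 - 1) mod 2
= 88 mod 2
= 0
Index 0 → shift A


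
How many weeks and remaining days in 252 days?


36 weeks 0 days

Weeks: 252 ÷ 7 = 36 remainder 0


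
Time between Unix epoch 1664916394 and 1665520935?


604541 seconds (167.9 hours / 7.00 days)

Difference = 1665520935 - 1664916394 = 604541 seconds
In hours: 604541 / 3600 ≈ 167.9
In days: 604541 / 86400 ≈ 7.00


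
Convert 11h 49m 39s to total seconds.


42579 seconds

Hours: 11 × 3600 = 39600
Minutes: 49 × 60 = 2940
Seconds: 39
Total = 39600 + 2940 + 39 = 42579


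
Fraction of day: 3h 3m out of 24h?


Total minutes: 3×60 + 3 = 183
Day = 24×60 = 1440 minutes
Fraction = 183/1440 ≈ 0.1271
As a percentage: 183/1440 × 100 ≈ 12.71%

0.1271 (12.71%)


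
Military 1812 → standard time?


6:12 PM

Hour: 18
18 - 12 = 6 → PM


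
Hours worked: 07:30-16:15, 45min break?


Total time = (16×60+15) - (7×60+30)
= 975 - 450 = 525 min
Minus break: 525 - 45 = 480 min
= 8h 0m

8h 0m (480 minutes)


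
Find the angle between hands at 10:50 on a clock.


25.0°

Hour hand = 10×30 + 50×0.5 = 325.0°
Minute hand = 50×6 = 300°
Difference = |325.0 - 300| = 25.0°


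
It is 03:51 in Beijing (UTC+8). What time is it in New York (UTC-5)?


Time difference = UTC-5 - UTC+8 = -13 hours
New hour = (3 -13) mod 24
= -10 mod 24 = 14
Minutes unchanged → 14:51; -10 < 0 → previous day

14:51 (previous day)


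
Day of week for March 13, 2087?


Zeller's congruence:
q=13, m=3, k=87, j=20
h = (13 + ⌊13×4/5⌋ + 87 + ⌊87/4⌋ + ⌊20/4⌋ - 2×20) mod 7
= (13 + 10 + 87 + 21 + 5 - 40) mod 7
= 96 mod 7 = 5
h=5 → Thursday

Thursday


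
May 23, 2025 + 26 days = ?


Start: May 23, 2025
Add 26 days
May 23 → June 1: 31 - 23 + 1 = 9 days (26 - 9 = 17 left)
June 1 + 17 = June 18, 2025

June 18, 2025


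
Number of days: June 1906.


Month: June (month 6)
June has 30 days

30 days


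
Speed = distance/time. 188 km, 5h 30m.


Distance: 188 km
Time: 5h 30m = 330 min = 330/60 = 11/2 hours
Speed = 188 ÷ (11/2) = 188 × 2 / 11 = 376/11 ≈ 34.2 km/h

34.2 km/h


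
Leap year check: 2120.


Rules: divisible by 4 AND (not by 100 OR by 400)
2120 ÷ 4 = 530 exactly → divisible by 4
2120 ÷ 100 = 21 remainder 20 → not divisible by 100
Divisible by 4 but not by 100 → leap year

Yes


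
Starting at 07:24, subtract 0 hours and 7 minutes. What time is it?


07:17

Start: 444 minutes from midnight
Subtract: 7 minutes
Remaining: 444 - 7 = 437
Hours: 7, Minutes: 17


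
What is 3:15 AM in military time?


03:15

Input: 3:15 AM
AM hour stays: 3


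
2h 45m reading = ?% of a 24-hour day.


11.5%

Time: 165 minutes
Day: 1440 minutes
Percentage = (165/1440) × 100 ≈ 11.5%


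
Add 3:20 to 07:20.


Start: 440 minutes from midnight
Add: 200 minutes
Total: 640 minutes
Hours: 640 ÷ 60 = 10 remainder 40

10:40


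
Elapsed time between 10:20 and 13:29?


3h 9m

End time in minutes: 13×60 + 29 = 809
Start time in minutes: 10×60 + 20 = 620
Difference = 809 - 620 = 189 minutes
= 3 hours 9 minutes


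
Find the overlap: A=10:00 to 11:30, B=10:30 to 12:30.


Meeting A: 600-690 (in minutes from midnight)
Meeting B: 630-750
Overlap start = max(600, 630) = 630
Overlap end = min(690, 750) = 690
Overlap = max(0, 690 - 630) = 60 min

60 minutes


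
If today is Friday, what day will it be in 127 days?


Saturday

Start: Friday (index 4)
(4 + 127) mod 7
= 131 mod 7
= 5
Index 5 → Saturday


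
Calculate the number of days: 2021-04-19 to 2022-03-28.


From April 19, 2021 to March 28, 2022
Rest of April 2021: 30 - 19 = 11
Full months: May 31, June 30, July 31, August 31, September 30, October 31, November 30, December 31, January 31, February 2022 28
Days into March 2022: 28
Total = 11 + 31 + 30 + 31 + 31 + 30 + 31 + 30 + 31 + 31 + 28 + 28 = 343 days

343 days


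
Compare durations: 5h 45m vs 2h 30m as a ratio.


Duration 1: 345 minutes
Duration 2: 150 minutes
Ratio = 345:150
GCD = 15
Simplified = 23:10
As a decimal: 23/10 = 2.30

23:10 (2.30)


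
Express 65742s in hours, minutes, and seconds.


18h 15m 42s

Hours: 65742 ÷ 3600 = 18 remainder 942
Minutes: 942 ÷ 60 = 15 remainder 42
Seconds: 42


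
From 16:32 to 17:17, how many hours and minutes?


0h 45m

End time in minutes: 17×60 + 17 = 1037
Start time in minutes: 16×60 + 32 = 992
Difference = 1037 - 992 = 45 minutes
= 0 hours 45 minutes


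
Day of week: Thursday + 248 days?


Start: Thursday (index 3)
(3 + 248) mod 7
= 251 mod 7
= 6
Index 6 → Sunday

Sunday


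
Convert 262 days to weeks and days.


Weeks: 262 ÷ 7 = 37 remainder 3

37 weeks 3 days


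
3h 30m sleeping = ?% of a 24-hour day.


Time: 210 minutes
Day: 1440 minutes
Percentage = (210/1440) × 100 ≈ 14.6%

14.6%


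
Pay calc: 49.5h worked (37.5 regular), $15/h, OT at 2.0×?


Regular: 37.5h × $15 = $562.50
Overtime: 49.5 - 37.5 = 12.0h
OT pay: 12.0h × $15 × 2.0 = $360.00
Total = $562.50 + $360.00 = $922.50

$922.50


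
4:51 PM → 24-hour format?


16:51

Input: 4:51 PM
PM: 4 + 12 = 16


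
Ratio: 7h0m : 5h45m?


28:23 (1.22)

Duration 1: 420 minutes
Duration 2: 345 minutes
Ratio = 420:345
GCD = 15
Simplified = 28:23
As a decimal: 28/23 ≈ 1.22


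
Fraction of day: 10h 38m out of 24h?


0.4431 (44.31%)

Total minutes: 10×60 + 38 = 638
Day = 24×60 = 1440 minutes
Fraction = 638/1440 ≈ 0.4431
As a percentage: 638/1440 × 100 ≈ 44.31%


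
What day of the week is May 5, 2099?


Tuesday

Zeller's congruence:
q=5, m=5, k=99, j=20
h = (5 + ⌊13×6/5⌋ + 99 + ⌊99/4⌋ + ⌊20/4⌋ - 2×20) mod 7
= (5 + 15 + 99 + 24 + 5 - 40) mod 7
= 108 mod 7 = 3
h=3 → Tuesday


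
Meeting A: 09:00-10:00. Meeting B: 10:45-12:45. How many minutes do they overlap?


0 minutes

Meeting A: 540-600 (in minutes from midnight)
Meeting B: 645-765
Overlap start = max(540, 645) = 645
Overlap end = min(600, 765) = 600
Overlap = max(0, 600 - 645) = 0 min


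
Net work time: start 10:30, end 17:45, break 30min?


6h 45m (405 minutes)

Total time = (17×60+45) - (10×60+30)
= 1065 - 630 = 435 min
Minus break: 435 - 30 = 405 min
= 6h 45m


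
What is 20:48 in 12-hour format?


8:48 PM

Hour: 20
20 - 12 = 8 → PM


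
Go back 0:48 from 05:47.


04:59

Start: 347 minutes from midnight
Subtract: 48 minutes
Remaining: 347 - 48 = 299
Hours: 4, Minutes: 59


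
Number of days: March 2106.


Month: March (month 3)
March has 31 days

31 days


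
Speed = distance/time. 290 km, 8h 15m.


35.2 km/h

Distance: 290 km
Time: 8h 15m = 495 min = 495/60 = 33/4 hours
Speed = 290 ÷ (33/4) = 290 × 4 / 33 = 1160/33 ≈ 35.2 km/h


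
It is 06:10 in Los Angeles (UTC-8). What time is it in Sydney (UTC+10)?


00:10 (next day)

Time difference = UTC+10 - UTC-8 = +18 hours
New hour = (6 + 18) mod 24
= 24 mod 24 = 0
Minutes unchanged → 00:10; 24 ≥ 24 → next day


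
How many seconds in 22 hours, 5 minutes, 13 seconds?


79513 seconds

Hours: 22 × 3600 = 79200
Minutes: 5 × 60 = 300
Seconds: 13
Total = 79200 + 300 + 13 = 79513


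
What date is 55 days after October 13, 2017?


Start: October 13, 2017
Add 55 days
October 13 → November 1: 31 - 13 + 1 = 19 days (55 - 19 = 36 left)
November 1 → December 1: 30 - 1 + 1 = 30 days (36 - 30 = 6 left)
December 1 + 6 = December 7, 2017

December 7, 2017


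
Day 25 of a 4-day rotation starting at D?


Shifts: A, B, C, D
Start: D (index 3)
Day 25: (3 + 25 - 1) mod 4
= 27 mod 4
= 3
Index 3 → shift D

Shift D


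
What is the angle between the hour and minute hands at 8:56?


Hour hand = 8×30 + 56×0.5 = 268.0°
Minute hand = 56×6 = 336°
Difference = |268.0 - 336| = 68.0°

68.0°


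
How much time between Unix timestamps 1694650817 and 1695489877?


839060 seconds (233.1 hours / 9.71 days)

Difference = 1695489877 - 1694650817 = 839060 seconds
In hours: 839060 / 3600 ≈ 233.1
In days: 839060 / 86400 ≈ 9.71


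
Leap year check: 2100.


Rules: divisible by 4 AND (not by 100 OR by 400)
2100 ÷ 4 = 525 exactly → divisible by 4
2100 ÷ 100 = 21 exactly → divisible by 100
2100 ÷ 400 = 5 remainder 100 → not divisible by 400
Divisible by 100 but not by 400 → not a leap year

No


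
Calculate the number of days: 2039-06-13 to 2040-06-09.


From June 13, 2039 to June 9, 2040
Rest of June 2039: 30 - 13 = 17
Full months: July 31, August 31, September 30, October 31, November 30, December 31, January 31, February 2040 29, March 31, April 30, May 31
Days into June 2040: 9
Total = 17 + 31 + 31 + 30 + 31 + 30 + 31 + 31 + 29 + 31 + 30 + 31 + 9 = 362 days

362 days


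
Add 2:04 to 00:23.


Start: 23 minutes from midnight
Add: 124 minutes
Total: 147 minutes
Hours: 147 ÷ 60 = 2 remainder 27

02:27


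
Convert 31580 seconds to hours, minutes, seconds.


Hours: 31580 ÷ 3600 = 8 remainder 2780
Minutes: 2780 ÷ 60 = 46 remainder 20
Seconds: 20

8h 46m 20s


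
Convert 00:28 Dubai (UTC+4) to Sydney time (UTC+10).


Time difference = UTC+10 - UTC+4 = +6 hours
New hour = (0 + 6) mod 24
= 6 mod 24 = 6
Minutes unchanged → 06:28

06:28


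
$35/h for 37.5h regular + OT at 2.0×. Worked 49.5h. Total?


Regular: 37.5h × $35 = $1312.50
Overtime: 49.5 - 37.5 = 12.0h
OT pay: 12.0h × $35 × 2.0 = $840.00
Total = $1312.50 + $840.00 = $2152.50

$2152.50


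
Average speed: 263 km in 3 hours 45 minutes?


70.1 km/h

Distance: 263 km
Time: 3h 45m = 225 min = 225/60 = 15/4 hours
Speed = 263 ÷ (15/4) = 263 × 4 / 15 = 1052/15 ≈ 70.1 km/h


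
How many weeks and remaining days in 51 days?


Weeks: 51 ÷ 7 = 7 remainder 2

7 weeks 2 days


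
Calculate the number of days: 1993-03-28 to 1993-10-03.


189 days

From March 28, 1993 to October 3, 1993
Rest of March 1993: 31 - 28 = 3
Full months: April 30, May 31, June 30, July 31, August 31, September 30
Days into October 1993: 3
Total = 3 + 30 + 31 + 30 + 31 + 31 + 30 + 3 = 189 days


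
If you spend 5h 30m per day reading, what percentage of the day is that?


22.9%

Time: 330 minutes
Day: 1440 minutes
Percentage = (330/1440) × 100 ≈ 22.9%


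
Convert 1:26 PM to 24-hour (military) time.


13:26

Input: 1:26 PM
PM: 1 + 12 = 13


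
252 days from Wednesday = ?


Wednesday

Start: Wednesday (index 2)
(2 + 252) mod 7
= 254 mod 7
= 2
Index 2 → Wednesday


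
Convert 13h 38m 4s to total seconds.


Hours: 13 × 3600 = 46800
Minutes: 38 × 60 = 2280
Seconds: 4
Total = 46800 + 2280 + 4 = 49084

49084 seconds


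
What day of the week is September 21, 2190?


Tuesday

Zeller's congruence:
q=21, m=9, k=90, j=21
h = (21 + ⌊13×10/5⌋ + 90 + ⌊90/4⌋ + ⌊21/4⌋ - 2×21) mod 7
= (21 + 26 + 90 + 22 + 5 - 42) mod 7
= 122 mod 7 = 3
h=3 → Tuesday


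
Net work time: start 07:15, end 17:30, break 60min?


Total time = (17×60+30) - (7×60+15)
= 1050 - 435 = 615 min
Minus break: 615 - 60 = 555 min
= 9h 15m

9h 15m (555 minutes)


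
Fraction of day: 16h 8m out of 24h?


0.6722 (67.22%)

Total minutes: 16×60 + 8 = 968
Day = 24×60 = 1440 minutes
Fraction = 968/1440 ≈ 0.6722
As a percentage: 968/1440 × 100 ≈ 67.22%


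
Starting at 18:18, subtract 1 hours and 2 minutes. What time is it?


17:16

Start: 1098 minutes from midnight
Subtract: 62 minutes
Remaining: 1098 - 62 = 1036
Hours: 17, Minutes: 16
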